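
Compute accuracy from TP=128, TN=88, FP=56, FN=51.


Accuracy = (TP+TN)/(TP+TN+FP+FN)
= (128+88)/(323)
= 216/323 = 66.87%

66.87%


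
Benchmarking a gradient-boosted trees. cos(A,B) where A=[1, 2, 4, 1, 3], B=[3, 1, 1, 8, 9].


A·B = 1·3 + 2·1 + 4·1 + 1·8 + 3·9 = 44
‖A‖ = √31 = 5.5678, ‖B‖ = √156 = 12.49
cos = 44/(√31·√156) = 44/√4836 = 0.6327

0.6327


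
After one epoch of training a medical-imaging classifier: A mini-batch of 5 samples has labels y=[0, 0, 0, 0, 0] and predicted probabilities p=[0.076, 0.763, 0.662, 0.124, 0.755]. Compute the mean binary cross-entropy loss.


L[0] = -ln(1-0.076) = -ln(0.924) = 0.079
L[1] = -ln(1-0.763) = -ln(0.237) = 1.4397
L[2] = -ln(1-0.662) = -ln(0.338) = 1.0847
L[3] = -ln(1-0.124) = -ln(0.876) = 0.1324
L[4] = -ln(1-0.755) = -ln(0.245) = 1.4065
mean = (0.079 + 1.4397 + 1.0847 + 0.1324 + 1.4065)/5 = 0.8285

0.8285


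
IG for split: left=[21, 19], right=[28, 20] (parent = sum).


Parent = [49, 39], H_parent = 0.9907
H_left = 0.9982 (n=40), H_right = 0.9799 (n=48)
H_children = (40/88)·0.9982 + (48/88)·0.9799 = 0.9882
IG = 0.9907 - 0.9882 = 0.0025

0.0025


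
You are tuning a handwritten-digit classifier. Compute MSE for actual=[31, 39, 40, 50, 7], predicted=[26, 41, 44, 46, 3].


Squared errors: (31-26)²=25, (39-41)²=4, (40-44)²=16, (50-46)²=16, (7-3)²=16
Sum = 77
MSE = 77/5 = 77/5

77/5


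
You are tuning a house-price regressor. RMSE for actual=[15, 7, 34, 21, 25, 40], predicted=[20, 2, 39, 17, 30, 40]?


MSE = 116/6 = 19.3333
RMSE = √(116/6) = 4.397

4.397


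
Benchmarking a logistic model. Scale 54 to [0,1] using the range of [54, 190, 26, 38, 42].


min=26, max=190
(54-26)/(190-26) = 28/164 = 0.1707

0.1707


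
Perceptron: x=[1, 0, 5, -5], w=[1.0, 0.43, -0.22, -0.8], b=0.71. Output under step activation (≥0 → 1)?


z = (1)·(1.0) + (0)·(0.43) + (5)·(-0.22) + (-5)·(-0.8) + 0.71
  = 4.61
step(z) = 1 (z≥0)

1


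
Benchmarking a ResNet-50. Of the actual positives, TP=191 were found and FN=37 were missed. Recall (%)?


Recall = TP/(TP+FN)
= 191/(191+37)
= 191/228 = 83.77%

83.77%


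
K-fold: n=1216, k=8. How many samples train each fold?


Fold size = 1216/8 = 152
Training per fold = 1216 - 152 = 1064

1064


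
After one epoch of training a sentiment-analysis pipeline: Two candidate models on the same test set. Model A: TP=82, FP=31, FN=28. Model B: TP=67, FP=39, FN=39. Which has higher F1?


Model A: P=82/113=0.7257, R=82/110=0.7455, F1=2PR/(P+R)=2TP/(2TP+FP+FN)=164/223=0.7354
Model B: P=67/106=0.6321, R=67/106=0.6321, F1=2PR/(P+R)=2TP/(2TP+FP+FN)=134/212=0.6321
0.7354 > 0.6321 → Model A

Model A


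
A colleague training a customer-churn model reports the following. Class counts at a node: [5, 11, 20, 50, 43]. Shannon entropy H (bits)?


Probabilities: [5/129, 11/129, 20/129, 50/129, 43/129] ≈ [0.0388, 0.0853, 0.155, 0.3876, 0.3333]
H = -((5/129)·log₂(5/129) + (11/129)·log₂(11/129) + (20/129)·log₂(20/129) + (50/129)·log₂(50/129) + (43/129)·log₂(43/129))
  = 1.9599 bits

1.9599 bits


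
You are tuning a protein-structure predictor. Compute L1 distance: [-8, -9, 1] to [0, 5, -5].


d = |-8-0| + |-9-5| + |1+ 5|
  = 8 + 14 + 6
  = 28

28


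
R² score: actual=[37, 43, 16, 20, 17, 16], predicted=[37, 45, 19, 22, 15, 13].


ȳ = 24.8333
SS_res = Σ(y-ŷ)² = 30
SS_tot = Σ(y-ȳ)² = 718.83
R² = 1 - SS_res/SS_tot = 1 - 0.0417 = 0.9583

0.9583


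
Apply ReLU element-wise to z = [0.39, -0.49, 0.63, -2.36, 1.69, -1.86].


ReLU(0.39) = max(0, 0.39) = 0.39
ReLU(-0.49) = max(0, -0.49) = 0.0
ReLU(0.63) = max(0, 0.63) = 0.63
ReLU(-2.36) = max(0, -2.36) = 0.0
ReLU(1.69) = max(0, 1.69) = 1.69
ReLU(-1.86) = max(0, -1.86) = 0.0
result = [0.39, 0.0, 0.63, 0.0, 1.69, 0.0]

[0.39, 0.0, 0.63, 0.0, 1.69, 0.0]


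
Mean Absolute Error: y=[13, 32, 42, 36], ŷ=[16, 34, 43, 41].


Absolute errors: |13-16|=3, |32-34|=2, |42-43|=1, |36-41|=5
Sum = 11
MAE = 11/4 = 11/4

11/4


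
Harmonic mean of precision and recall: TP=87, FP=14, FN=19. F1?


Precision = 87/101 = 0.8614
Recall = 87/106 = 0.8208
F1 = 2·P·R/(P+R) = 2·TP/(2·TP+FP+FN) = 174/(174+14+19) = 174/207 = 0.8406

0.8406


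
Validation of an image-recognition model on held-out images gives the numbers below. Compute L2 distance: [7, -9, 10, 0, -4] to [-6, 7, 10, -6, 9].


d = √((7+ 6)² + (-9-7)² + (10-10)² + (0+ 6)² + (-4-9)²)
  = √(169 + 256 + 0 + 36 + 169)
  = √630 = 25.0998

25.0998


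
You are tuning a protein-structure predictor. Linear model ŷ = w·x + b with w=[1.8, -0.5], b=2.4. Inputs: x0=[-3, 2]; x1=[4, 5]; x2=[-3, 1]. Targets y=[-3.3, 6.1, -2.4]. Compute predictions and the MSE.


ŷ0 = (1.8)·(-3) + (-0.5)·(2) + 2.4 = -4.0
ŷ1 = (1.8)·(4) + (-0.5)·(5) + 2.4 = 7.1
ŷ2 = (1.8)·(-3) + (-0.5)·(1) + 2.4 = -3.5
errors² = [0.49, 1.0, 1.21]
MSE = 2.7000/3 = 0.9

0.9


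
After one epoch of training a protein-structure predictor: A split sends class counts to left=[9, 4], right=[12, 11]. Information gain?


Parent = [21, 15], H_parent = 0.9799
H_left = 0.8905 (n=13), H_right = 0.9986 (n=23)
H_children = (13/36)·0.8905 + (23/36)·0.9986 = 0.9596
IG = 0.9799 - 0.9596 = 0.0203

0.0203


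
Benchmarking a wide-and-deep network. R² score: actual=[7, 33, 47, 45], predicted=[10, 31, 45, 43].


ȳ = 33
SS_res = Σ(y-ŷ)² = 21
SS_tot = Σ(y-ȳ)² = 1016
R² = 1 - SS_res/SS_tot = 1 - 0.0207 = 0.9793

0.9793


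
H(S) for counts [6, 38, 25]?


Probabilities: [6/69, 38/69, 25/69] ≈ [0.087, 0.5507, 0.3623]
H = -((6/69)·log₂(6/69) + (38/69)·log₂(38/69) + (25/69)·log₂(25/69))
  = 1.311 bits

1.311 bits


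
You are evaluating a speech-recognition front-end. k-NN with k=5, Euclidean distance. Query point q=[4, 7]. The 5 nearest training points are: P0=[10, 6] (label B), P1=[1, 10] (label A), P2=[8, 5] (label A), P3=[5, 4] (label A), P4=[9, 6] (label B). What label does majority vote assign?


d(q,P0) = 6.0828  (label B)
d(q,P1) = 4.2426  (label A)
d(q,P2) = 4.4721  (label A)
d(q,P3) = 3.1623  (label A)
d(q,P4) = 5.099  (label B)
Votes: A=3, B=2
Majority → A

A


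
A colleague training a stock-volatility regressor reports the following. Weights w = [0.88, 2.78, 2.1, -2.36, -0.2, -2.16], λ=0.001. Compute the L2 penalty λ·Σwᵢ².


‖w‖₂² = (0.88)² + (2.78)² + (2.1)² + (-2.36)² + (-0.2)² + (-2.16)²
     = 0.7744 + 7.7284 + 4.41 + 5.5696 + 0.04 + 4.6656
     = 23.188
λ·‖w‖₂² = 0.001·23.188 = 0.023188

0.023188


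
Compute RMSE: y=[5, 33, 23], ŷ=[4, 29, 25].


MSE = 21/3 = 7
RMSE = √(21/3) = 2.6458

2.6458


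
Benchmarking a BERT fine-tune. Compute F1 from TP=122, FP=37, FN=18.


Precision = 122/159 = 0.7673
Recall = 122/140 = 0.8714
F1 = 2·P·R/(P+R) = 2·TP/(2·TP+FP+FN) = 244/(244+37+18) = 244/299 = 0.8161

0.8161


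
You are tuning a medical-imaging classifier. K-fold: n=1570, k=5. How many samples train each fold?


Fold size = 1570/5 = 314
Training per fold = 1570 - 314 = 1256

1256


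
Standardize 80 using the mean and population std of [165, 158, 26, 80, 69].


μ = 99.6, σ = 53.7126
z = (80 - 99.6)/53.7126 = -0.3649

-0.3649


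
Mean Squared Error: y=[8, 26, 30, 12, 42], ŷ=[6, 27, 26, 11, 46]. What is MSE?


Squared errors: (8-6)²=4, (26-27)²=1, (30-26)²=16, (12-11)²=1, (42-46)²=16
Sum = 38
MSE = 38/5 = 38/5

38/5


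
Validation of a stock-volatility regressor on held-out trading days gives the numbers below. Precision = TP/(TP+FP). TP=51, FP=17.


Precision = TP/(TP+FP)
= 51/(51+17)
= 51/68 = 75.0%

75.0%


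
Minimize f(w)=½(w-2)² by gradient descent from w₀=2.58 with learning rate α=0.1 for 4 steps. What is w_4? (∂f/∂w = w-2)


step 1: grad = 2.58-2 = 0.58; w = 2.58 - 0.1·(0.58) = 2.522
step 2: grad = 2.522-2 = 0.522; w = 2.522 - 0.1·(0.522) = 2.4698
step 3: grad = 2.4698-2 = 0.4698; w = 2.4698 - 0.1·(0.4698) = 2.42282
step 4: grad = 2.42282-2 = 0.42282; w = 2.42282 - 0.1·(0.42282) = 2.380538

2.380538


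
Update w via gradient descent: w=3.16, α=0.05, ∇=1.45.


w_new = w - α·∇
= 3.16 - 0.05·1.45
= 3.16 - 0.0725
= 3.0875

3.0875


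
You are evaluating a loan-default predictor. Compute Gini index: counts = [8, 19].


Probabilities: [8/27, 19/27] ≈ [0.2963, 0.7037]
Σpᵢ² = (64 + 361)/27² = 425/729
Gini = 1 - Σpᵢ² = 1 - 425/729 = 0.417

0.417


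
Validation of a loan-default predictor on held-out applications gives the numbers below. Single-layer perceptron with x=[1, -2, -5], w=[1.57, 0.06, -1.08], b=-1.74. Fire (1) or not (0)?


z = (1)·(1.57) + (-2)·(0.06) + (-5)·(-1.08) - 1.74
  = 5.11
step(z) = 1 (z≥0)

1


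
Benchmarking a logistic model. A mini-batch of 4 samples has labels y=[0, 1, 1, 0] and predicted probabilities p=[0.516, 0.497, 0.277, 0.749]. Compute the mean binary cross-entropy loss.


L[0] = -ln(1-0.516) = -ln(0.484) = 0.7257
L[1] = -ln(0.497) = 0.6992
L[2] = -ln(0.277) = 1.2837
L[3] = -ln(1-0.749) = -ln(0.251) = 1.3823
mean = (0.7257 + 0.6992 + 1.2837 + 1.3823)/4 = 1.0227

1.0227


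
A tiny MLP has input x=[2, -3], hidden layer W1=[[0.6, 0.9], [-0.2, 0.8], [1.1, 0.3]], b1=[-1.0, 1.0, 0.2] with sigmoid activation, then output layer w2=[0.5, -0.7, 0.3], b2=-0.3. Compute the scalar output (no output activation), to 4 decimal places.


z1[0] = (0.6)·(2) + (0.9)·(-3) - 1.0 = -2.5
z1[1] = (-0.2)·(2) + (0.8)·(-3) + 1.0 = -1.8
z1[2] = (1.1)·(2) + (0.3)·(-3) + 0.2 = 1.5
h = sigmoid(z1) = [0.0759, 0.1419, 0.8176]
output = (0.5)·(0.0759) + (-0.7)·(0.1419) + (0.3)·(0.8176) - 0.3 = -0.1161

-0.1161


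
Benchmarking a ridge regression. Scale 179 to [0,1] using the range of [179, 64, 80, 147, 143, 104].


min=64, max=179
(179-64)/(179-64) = 115/115 = 1.0

1.0


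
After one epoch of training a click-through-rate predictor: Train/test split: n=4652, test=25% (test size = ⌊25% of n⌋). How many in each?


Test = ⌊4652·25/100⌋ = 1163
Train = 4652 - 1163 = 3489

Train: 3489, Test: 1163


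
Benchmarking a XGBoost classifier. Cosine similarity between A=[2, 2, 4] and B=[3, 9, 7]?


A·B = 2·3 + 2·9 + 4·7 = 52
‖A‖ = √24 = 4.899, ‖B‖ = √139 = 11.7898
cos = 52/(√24·√139) = 52/√3336 = 0.9003

0.9003


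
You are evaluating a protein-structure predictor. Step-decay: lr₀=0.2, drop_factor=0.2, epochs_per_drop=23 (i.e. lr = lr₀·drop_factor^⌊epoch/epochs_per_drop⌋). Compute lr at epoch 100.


n_drops = ⌊100/23⌋ = 4
lr = 0.2·0.2^4 = 0.2·0.0016 = 0.00032

0.00032


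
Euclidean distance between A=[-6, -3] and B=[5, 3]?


d = √((-6-5)² + (-3-3)²)
  = √(121 + 36)
  = √157 = 12.53

12.53


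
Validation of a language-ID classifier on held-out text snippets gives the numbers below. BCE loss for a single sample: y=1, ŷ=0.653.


BCE = -[y·ln(p) + (1-y)·ln(1-p)]
= -1·ln(0.653) - 0
= -ln(0.653) = 0.4262

0.4262


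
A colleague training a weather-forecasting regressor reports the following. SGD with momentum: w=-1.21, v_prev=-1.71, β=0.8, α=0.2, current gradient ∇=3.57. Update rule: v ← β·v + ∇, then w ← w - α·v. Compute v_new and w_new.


v_new = 0.8·-1.71 + 3.57 = -1.368 + 3.57 = 2.202
w_new = -1.21 - 0.2·2.202 = -1.21 - 0.4404 = -1.6504

v_new=2.202, w_new=-1.6504


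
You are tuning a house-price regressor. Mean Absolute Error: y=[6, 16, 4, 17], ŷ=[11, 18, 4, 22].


Absolute errors: |6-11|=5, |16-18|=2, |4-4|=0, |17-22|=5
Sum = 12
MAE = 12/4 = 3

3


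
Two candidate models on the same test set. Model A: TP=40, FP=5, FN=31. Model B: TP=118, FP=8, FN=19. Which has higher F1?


Model A: P=40/45=0.8889, R=40/71=0.5634, F1=2PR/(P+R)=2TP/(2TP+FP+FN)=80/116=0.6897
Model B: P=118/126=0.9365, R=118/137=0.8613, F1=2PR/(P+R)=2TP/(2TP+FP+FN)=236/263=0.8973
0.6897 < 0.8973 → Model B

Model B


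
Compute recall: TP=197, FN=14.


Recall = TP/(TP+FN)
= 197/(197+14)
= 197/211 = 93.36%

93.36%


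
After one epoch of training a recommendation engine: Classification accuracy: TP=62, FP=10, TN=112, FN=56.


Accuracy = (TP+TN)/(TP+TN+FP+FN)
= (62+112)/(240)
= 174/240 = 72.5%

72.5%


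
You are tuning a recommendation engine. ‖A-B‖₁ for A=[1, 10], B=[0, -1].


d = |1-0| + |10+ 1|
  = 1 + 11
  = 12

12


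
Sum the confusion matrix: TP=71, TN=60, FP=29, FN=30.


Total = TP + TN + FP + FN
= 71 + 60 + 29 + 30
= 190
(Predicted positive: 100, predicted negative: 90)

190


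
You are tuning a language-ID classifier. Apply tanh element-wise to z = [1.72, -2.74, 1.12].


tanh(1.72) = 0.9379
tanh(-2.74) = -0.9917
tanh(1.12) = 0.8076
result = [0.9379, -0.9917, 0.8076]

[0.9379, -0.9917, 0.8076]


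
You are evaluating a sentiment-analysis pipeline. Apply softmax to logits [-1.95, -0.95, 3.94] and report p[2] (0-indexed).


Exponentials: e^-1.95=0.1423, e^-0.95=0.3867, e^3.94=51.4186
Sum = 51.9476
Softmax = [0.0027, 0.0074, 0.9898]
p[2] = 51.4186/51.9476 = 0.9898

0.9898


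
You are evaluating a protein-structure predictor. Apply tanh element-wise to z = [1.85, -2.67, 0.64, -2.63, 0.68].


tanh(1.85) = 0.9517
tanh(-2.67) = -0.9905
tanh(0.64) = 0.5649
tanh(-2.63) = -0.9897
tanh(0.68) = 0.5915
result = [0.9517, -0.9905, 0.5649, -0.9897, 0.5915]

[0.9517, -0.9905, 0.5649, -0.9897, 0.5915]


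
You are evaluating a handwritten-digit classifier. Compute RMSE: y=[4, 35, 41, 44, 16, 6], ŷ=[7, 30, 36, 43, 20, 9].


MSE = 85/6 = 14.1667
RMSE = √(85/6) = 3.7639

3.7639


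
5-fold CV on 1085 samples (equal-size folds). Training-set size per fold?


Fold size = 1085/5 = 217
Training per fold = 1085 - 217 = 868

868


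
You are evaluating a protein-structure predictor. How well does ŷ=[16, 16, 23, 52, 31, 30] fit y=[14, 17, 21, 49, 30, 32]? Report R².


ȳ = 27.1667
SS_res = Σ(y-ŷ)² = 23
SS_tot = Σ(y-ȳ)² = 822.83
R² = 1 - SS_res/SS_tot = 1 - 0.028 = 0.972

0.972


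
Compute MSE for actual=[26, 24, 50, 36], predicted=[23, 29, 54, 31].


Squared errors: (26-23)²=9, (24-29)²=25, (50-54)²=16, (36-31)²=25
Sum = 75
MSE = 75/4 = 75/4

75/4


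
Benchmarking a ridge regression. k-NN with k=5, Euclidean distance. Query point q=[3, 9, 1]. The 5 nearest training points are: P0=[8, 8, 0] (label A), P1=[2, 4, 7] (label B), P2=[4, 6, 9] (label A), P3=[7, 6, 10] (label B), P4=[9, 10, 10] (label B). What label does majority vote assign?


d(q,P0) = 5.1962  (label A)
d(q,P1) = 7.874  (label B)
d(q,P2) = 8.6023  (label A)
d(q,P3) = 10.2956  (label B)
d(q,P4) = 10.8628  (label B)
Votes: A=2, B=3
Majority → B

B


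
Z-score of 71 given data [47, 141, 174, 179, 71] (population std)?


μ = 122.4, σ = 53.9244
z = (71 - 122.4)/53.9244 = -0.9532

-0.9532


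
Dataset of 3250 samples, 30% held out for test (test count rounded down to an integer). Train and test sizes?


Test = ⌊3250·30/100⌋ = 975
Train = 3250 - 975 = 2275

Train: 2275, Test: 975


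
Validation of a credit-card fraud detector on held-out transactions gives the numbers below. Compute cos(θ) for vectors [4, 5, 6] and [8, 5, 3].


A·B = 4·8 + 5·5 + 6·3 = 75
‖A‖ = √77 = 8.775, ‖B‖ = √98 = 9.8995
cos = 75/(√77·√98) = 75/√7546 = 0.8634

0.8634


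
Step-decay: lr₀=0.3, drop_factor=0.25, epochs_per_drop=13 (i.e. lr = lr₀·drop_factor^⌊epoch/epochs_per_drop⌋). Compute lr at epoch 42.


n_drops = ⌊42/13⌋ = 3
lr = 0.3·0.25^3 = 0.3·0.015625 = 0.0046875

0.0046875


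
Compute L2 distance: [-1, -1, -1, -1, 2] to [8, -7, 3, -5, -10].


d = √((-1-8)² + (-1+ 7)² + (-1-3)² + (-1+ 5)² + (2+ 10)²)
  = √(81 + 36 + 16 + 16 + 144)
  = √293 = 17.1172

17.1172


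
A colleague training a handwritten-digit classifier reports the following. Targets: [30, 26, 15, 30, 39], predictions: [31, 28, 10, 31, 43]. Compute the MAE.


Absolute errors: |30-31|=1, |26-28|=2, |15-10|=5, |30-31|=1, |39-43|=4
Sum = 13
MAE = 13/5 = 13/5

13/5


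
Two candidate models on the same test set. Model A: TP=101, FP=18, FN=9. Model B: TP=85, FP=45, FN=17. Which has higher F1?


Model A: P=101/119=0.8487, R=101/110=0.9182, F1=2PR/(P+R)=2TP/(2TP+FP+FN)=202/229=0.8821
Model B: P=85/130=0.6538, R=85/102=0.8333, F1=2PR/(P+R)=2TP/(2TP+FP+FN)=170/232=0.7328
0.8821 > 0.7328 → Model A

Model A


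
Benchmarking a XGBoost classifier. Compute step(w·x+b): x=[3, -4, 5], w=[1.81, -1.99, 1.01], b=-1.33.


z = (3)·(1.81) + (-4)·(-1.99) + (5)·(1.01) - 1.33
  = 17.11
step(z) = 1 (z≥0)

1


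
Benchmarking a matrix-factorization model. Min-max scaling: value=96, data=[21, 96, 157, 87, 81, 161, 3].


min=3, max=161
(96-3)/(161-3) = 93/158 = 0.5886

0.5886


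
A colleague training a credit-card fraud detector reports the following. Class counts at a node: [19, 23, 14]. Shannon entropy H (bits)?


Probabilities: [19/56, 23/56, 14/56] ≈ [0.3393, 0.4107, 0.25]
H = -((19/56)·log₂(19/56) + (23/56)·log₂(23/56) + (14/56)·log₂(14/56))
  = 1.5564 bits

1.5564 bits


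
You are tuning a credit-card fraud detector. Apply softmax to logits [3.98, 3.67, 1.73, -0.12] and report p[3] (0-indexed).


Exponentials: e^3.98=53.517, e^3.67=39.2519, e^1.73=5.6407, e^-0.12=0.8869
Sum = 99.2965
Softmax = [0.539, 0.3953, 0.0568, 0.0089]
p[3] = 0.8869/99.2965 = 0.0089

0.0089


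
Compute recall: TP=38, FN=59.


Recall = TP/(TP+FN)
= 38/(38+59)
= 38/97 = 39.18%

39.18%


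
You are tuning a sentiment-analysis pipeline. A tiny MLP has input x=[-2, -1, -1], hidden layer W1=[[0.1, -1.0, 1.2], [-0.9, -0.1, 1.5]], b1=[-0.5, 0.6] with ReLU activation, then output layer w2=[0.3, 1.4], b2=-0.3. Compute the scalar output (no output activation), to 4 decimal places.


z1[0] = (0.1)·(-2) + (-1.0)·(-1) + (1.2)·(-1) - 0.5 = -0.9
z1[1] = (-0.9)·(-2) + (-0.1)·(-1) + (1.5)·(-1) + 0.6 = 1.0
h = ReLU(z1) = [0.0, 1.0]
output = (0.3)·(0.0) + (1.4)·(1.0) - 0.3 = 1.1

1.1


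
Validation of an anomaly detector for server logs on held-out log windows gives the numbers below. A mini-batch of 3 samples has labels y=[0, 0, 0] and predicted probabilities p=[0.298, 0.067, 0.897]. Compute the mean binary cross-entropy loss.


L[0] = -ln(1-0.298) = -ln(0.702) = 0.3538
L[1] = -ln(1-0.067) = -ln(0.933) = 0.0694
L[2] = -ln(1-0.897) = -ln(0.103) = 2.273
mean = (0.3538 + 0.0694 + 2.273)/3 = 0.8987

0.8987


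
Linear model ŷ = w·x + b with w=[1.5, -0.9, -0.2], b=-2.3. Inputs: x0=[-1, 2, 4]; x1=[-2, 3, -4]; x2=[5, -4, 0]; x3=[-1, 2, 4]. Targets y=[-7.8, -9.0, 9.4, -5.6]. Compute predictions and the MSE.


ŷ0 = (1.5)·(-1) + (-0.9)·(2) + (-0.2)·(4) - 2.3 = -6.4
ŷ1 = (1.5)·(-2) + (-0.9)·(3) + (-0.2)·(-4) - 2.3 = -7.2
ŷ2 = (1.5)·(5) + (-0.9)·(-4) + (-0.2)·(0) - 2.3 = 8.8
ŷ3 = (1.5)·(-1) + (-0.9)·(2) + (-0.2)·(4) - 2.3 = -6.4
errors² = [1.96, 3.24, 0.36, 0.64]
MSE = 6.2000/4 = 1.55

1.55


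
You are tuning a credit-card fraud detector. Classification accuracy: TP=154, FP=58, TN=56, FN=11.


Accuracy = (TP+TN)/(TP+TN+FP+FN)
= (154+56)/(279)
= 210/279 = 75.27%

75.27%


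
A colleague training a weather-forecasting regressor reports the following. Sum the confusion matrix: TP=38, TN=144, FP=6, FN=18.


Total = TP + TN + FP + FN
= 38 + 144 + 6 + 18
= 206
(Predicted positive: 44, predicted negative: 162)

206


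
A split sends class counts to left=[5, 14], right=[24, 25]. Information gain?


Parent = [29, 39], H_parent = 0.9843
H_left = 0.8315 (n=19), H_right = 0.9997 (n=49)
H_children = (19/68)·0.8315 + (49/68)·0.9997 = 0.9527
IG = 0.9843 - 0.9527 = 0.0316

0.0316


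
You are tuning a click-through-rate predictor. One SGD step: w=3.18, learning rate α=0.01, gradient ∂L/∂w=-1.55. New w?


w_new = w - α·∇
= 3.18 - 0.01·-1.55
= 3.18 + 0.0155
= 3.1955

3.1955


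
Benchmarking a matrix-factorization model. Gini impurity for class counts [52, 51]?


Probabilities: [52/103, 51/103] ≈ [0.5049, 0.4951]
Σpᵢ² = (2704 + 2601)/103² = 5305/10609
Gini = 1 - Σpᵢ² = 1 - 5305/10609 = 0.5

0.5


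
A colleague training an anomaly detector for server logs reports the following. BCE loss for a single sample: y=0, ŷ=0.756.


BCE = -[y·ln(p) + (1-y)·ln(1-p)]
= -0 - 1·ln(1-0.756)
= -ln(0.244) = 1.4106

1.4106


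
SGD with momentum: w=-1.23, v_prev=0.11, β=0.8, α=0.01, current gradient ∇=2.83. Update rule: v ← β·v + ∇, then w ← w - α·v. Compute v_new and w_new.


v_new = 0.8·0.11 + 2.83 = 0.088 + 2.83 = 2.918
w_new = -1.23 - 0.01·2.918 = -1.23 - 0.02918 = -1.25918

v_new=2.918, w_new=-1.25918


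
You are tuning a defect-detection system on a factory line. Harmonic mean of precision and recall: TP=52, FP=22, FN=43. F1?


Precision = 52/74 = 0.7027
Recall = 52/95 = 0.5474
F1 = 2·P·R/(P+R) = 2·TP/(2·TP+FP+FN) = 104/(104+22+43) = 104/169 = 0.6154

0.6154


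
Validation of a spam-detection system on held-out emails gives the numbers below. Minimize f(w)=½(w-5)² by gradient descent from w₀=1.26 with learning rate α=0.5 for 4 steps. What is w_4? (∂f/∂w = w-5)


step 1: grad = 1.26-5 = -3.74; w = 1.26 - 0.5·(-3.74) = 3.13
step 2: grad = 3.13-5 = -1.87; w = 3.13 - 0.5·(-1.87) = 4.065
step 3: grad = 4.065-5 = -0.935; w = 4.065 - 0.5·(-0.935) = 4.5325
step 4: grad = 4.5325-5 = -0.4675; w = 4.5325 - 0.5·(-0.4675) = 4.76625

4.76625


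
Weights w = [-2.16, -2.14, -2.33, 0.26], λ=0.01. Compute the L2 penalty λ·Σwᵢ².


‖w‖₂² = (-2.16)² + (-2.14)² + (-2.33)² + (0.26)²
     = 4.6656 + 4.5796 + 5.4289 + 0.0676
     = 14.7417
λ·‖w‖₂² = 0.01·14.7417 = 0.147417

0.147417


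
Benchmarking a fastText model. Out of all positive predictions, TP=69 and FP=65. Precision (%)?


Precision = TP/(TP+FP)
= 69/(69+65)
= 69/134 = 51.49%

51.49%


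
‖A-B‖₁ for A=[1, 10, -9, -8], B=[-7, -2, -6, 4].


d = |1+ 7| + |10+ 2| + |-9+ 6| + |-8-4|
  = 8 + 12 + 3 + 12
  = 35

35


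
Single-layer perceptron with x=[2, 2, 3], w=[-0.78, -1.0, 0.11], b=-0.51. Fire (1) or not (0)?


z = (2)·(-0.78) + (2)·(-1.0) + (3)·(0.11) - 0.51
  = -3.74
step(z) = 0 (z<0)

0


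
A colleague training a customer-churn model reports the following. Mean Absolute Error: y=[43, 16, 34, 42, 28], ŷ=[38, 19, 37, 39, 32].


Absolute errors: |43-38|=5, |16-19|=3, |34-37|=3, |42-39|=3, |28-32|=4
Sum = 18
MAE = 18/5 = 18/5

18/5


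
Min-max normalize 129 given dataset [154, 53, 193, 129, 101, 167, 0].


min=0, max=193
(129-0)/(193-0) = 129/193 = 0.6684

0.6684


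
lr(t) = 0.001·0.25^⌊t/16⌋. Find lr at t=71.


n_drops = ⌊71/16⌋ = 4
lr = 0.001·0.25^4 = 0.001·0.00390625 = 0.00000390625

0.00000390625


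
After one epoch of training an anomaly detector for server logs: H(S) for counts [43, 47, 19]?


Probabilities: [43/109, 47/109, 19/109] ≈ [0.3945, 0.4312, 0.1743]
H = -((43/109)·log₂(43/109) + (47/109)·log₂(47/109) + (19/109)·log₂(19/109))
  = 1.492 bits

1.492 bits


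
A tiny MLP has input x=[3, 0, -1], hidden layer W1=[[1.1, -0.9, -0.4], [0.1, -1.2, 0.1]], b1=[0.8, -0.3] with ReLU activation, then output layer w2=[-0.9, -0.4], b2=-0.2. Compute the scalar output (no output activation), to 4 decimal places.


z1[0] = (1.1)·(3) + (-0.9)·(0) + (-0.4)·(-1) + 0.8 = 4.5
z1[1] = (0.1)·(3) + (-1.2)·(0) + (0.1)·(-1) - 0.3 = -0.1
h = ReLU(z1) = [4.5, 0.0]
output = (-0.9)·(4.5) + (-0.4)·(0.0) - 0.2 = -4.25

-4.25


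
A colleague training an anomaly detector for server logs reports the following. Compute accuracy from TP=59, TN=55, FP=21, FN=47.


Accuracy = (TP+TN)/(TP+TN+FP+FN)
= (59+55)/(182)
= 114/182 = 62.64%

62.64%


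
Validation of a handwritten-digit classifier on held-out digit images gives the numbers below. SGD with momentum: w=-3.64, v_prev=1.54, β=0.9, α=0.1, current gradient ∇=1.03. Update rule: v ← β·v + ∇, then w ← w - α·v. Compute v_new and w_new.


v_new = 0.9·1.54 + 1.03 = 1.386 + 1.03 = 2.416
w_new = -3.64 - 0.1·2.416 = -3.64 - 0.2416 = -3.8816

v_new=2.416, w_new=-3.8816


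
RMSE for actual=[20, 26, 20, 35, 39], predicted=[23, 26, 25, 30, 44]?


MSE = 84/5 = 16.8
RMSE = √(84/5) = 4.0988

4.0988


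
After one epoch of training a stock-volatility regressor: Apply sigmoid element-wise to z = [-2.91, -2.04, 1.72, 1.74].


σ(-2.91) = 1/(1+e^2.91) = 0.0517
σ(-2.04) = 1/(1+e^2.04) = 0.1151
σ(1.72) = 1/(1+e^-1.72) = 0.8481
σ(1.74) = 1/(1+e^-1.74) = 0.8507
result = [0.0517, 0.1151, 0.8481, 0.8507]

[0.0517, 0.1151, 0.8481, 0.8507]


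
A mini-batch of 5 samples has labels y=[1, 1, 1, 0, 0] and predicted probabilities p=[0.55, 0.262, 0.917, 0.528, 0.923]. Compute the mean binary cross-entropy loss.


L[0] = -ln(0.55) = 0.5978
L[1] = -ln(0.262) = 1.3394
L[2] = -ln(0.917) = 0.0866
L[3] = -ln(1-0.528) = -ln(0.472) = 0.7508
L[4] = -ln(1-0.923) = -ln(0.077) = 2.5639
mean = (0.5978 + 1.3394 + 0.0866 + 0.7508 + 2.5639)/5 = 1.0677

1.0677


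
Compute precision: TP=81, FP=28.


Precision = TP/(TP+FP)
= 81/(81+28)
= 81/109 = 74.31%

74.31%


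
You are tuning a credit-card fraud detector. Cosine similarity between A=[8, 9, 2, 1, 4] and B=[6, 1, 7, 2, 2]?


A·B = 8·6 + 9·1 + 2·7 + 1·2 + 4·2 = 81
‖A‖ = √166 = 12.8841, ‖B‖ = √94 = 9.6954
cos = 81/(√166·√94) = 81/√15604 = 0.6484

0.6484


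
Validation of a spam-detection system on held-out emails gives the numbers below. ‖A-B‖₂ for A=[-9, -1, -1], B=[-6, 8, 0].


d = √((-9+ 6)² + (-1-8)² + (-1-0)²)
  = √(9 + 81 + 1)
  = √91 = 9.5394

9.5394


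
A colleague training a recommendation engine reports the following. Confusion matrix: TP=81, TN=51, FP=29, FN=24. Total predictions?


Total = TP + TN + FP + FN
= 81 + 51 + 29 + 24
= 185
(Predicted positive: 110, predicted negative: 75)

185


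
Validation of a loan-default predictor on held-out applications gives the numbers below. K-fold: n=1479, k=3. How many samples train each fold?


Fold size = 1479/3 = 493
Training per fold = 1479 - 493 = 986

986


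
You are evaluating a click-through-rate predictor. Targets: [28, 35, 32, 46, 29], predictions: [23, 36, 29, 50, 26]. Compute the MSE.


Squared errors: (28-23)²=25, (35-36)²=1, (32-29)²=9, (46-50)²=16, (29-26)²=9
Sum = 60
MSE = 60/5 = 12

12


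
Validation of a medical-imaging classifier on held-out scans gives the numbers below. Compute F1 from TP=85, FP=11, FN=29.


Precision = 85/96 = 0.8854
Recall = 85/114 = 0.7456
F1 = 2·P·R/(P+R) = 2·TP/(2·TP+FP+FN) = 170/(170+11+29) = 170/210 = 0.8095

0.8095


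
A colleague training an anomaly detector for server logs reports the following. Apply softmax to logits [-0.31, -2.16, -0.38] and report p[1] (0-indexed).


Exponentials: e^-0.31=0.7334, e^-2.16=0.1153, e^-0.38=0.6839
Sum = 1.5326
Softmax = [0.4786, 0.0752, 0.4462]
p[1] = 0.1153/1.5326 = 0.0752

0.0752


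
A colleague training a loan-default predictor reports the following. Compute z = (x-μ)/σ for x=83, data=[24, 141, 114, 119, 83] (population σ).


μ = 96.2, σ = 40.5729
z = (83 - 96.2)/40.5729 = -0.3253

-0.3253


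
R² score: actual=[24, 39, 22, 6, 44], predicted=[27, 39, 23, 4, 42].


ȳ = 27
SS_res = Σ(y-ŷ)² = 18
SS_tot = Σ(y-ȳ)² = 908
R² = 1 - SS_res/SS_tot = 1 - 0.0198 = 0.9802

0.9802


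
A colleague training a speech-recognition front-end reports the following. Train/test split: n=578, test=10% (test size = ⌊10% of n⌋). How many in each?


Test = ⌊578·10/100⌋ = 57
Train = 578 - 57 = 521

Train: 521, Test: 57


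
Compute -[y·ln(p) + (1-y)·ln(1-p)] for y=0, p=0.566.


BCE = -[y·ln(p) + (1-y)·ln(1-p)]
= -0 - 1·ln(1-0.566)
= -ln(0.434) = 0.8347

0.8347


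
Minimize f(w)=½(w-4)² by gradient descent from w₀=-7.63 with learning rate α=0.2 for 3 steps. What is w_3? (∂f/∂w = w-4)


step 1: grad = -7.63-4 = -11.63; w = -7.63 - 0.2·(-11.63) = -5.304
step 2: grad = -5.304-4 = -9.304; w = -5.304 - 0.2·(-9.304) = -3.4432
step 3: grad = -3.4432-4 = -7.4432; w = -3.4432 - 0.2·(-7.4432) = -1.95456

-1.95456


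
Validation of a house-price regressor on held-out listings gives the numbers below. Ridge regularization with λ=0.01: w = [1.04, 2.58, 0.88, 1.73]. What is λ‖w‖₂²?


‖w‖₂² = (1.04)² + (2.58)² + (0.88)² + (1.73)²
     = 1.0816 + 6.6564 + 0.7744 + 2.9929
     = 11.5053
λ·‖w‖₂² = 0.01·11.5053 = 0.115053

0.115053


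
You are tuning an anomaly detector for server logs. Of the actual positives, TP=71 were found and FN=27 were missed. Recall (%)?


Recall = TP/(TP+FN)
= 71/(71+27)
= 71/98 = 72.45%

72.45%


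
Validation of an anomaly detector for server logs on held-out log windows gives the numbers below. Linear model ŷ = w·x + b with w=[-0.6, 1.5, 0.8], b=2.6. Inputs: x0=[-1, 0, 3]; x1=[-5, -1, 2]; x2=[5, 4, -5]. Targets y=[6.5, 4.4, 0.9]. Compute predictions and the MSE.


ŷ0 = (-0.6)·(-1) + (1.5)·(0) + (0.8)·(3) + 2.6 = 5.6
ŷ1 = (-0.6)·(-5) + (1.5)·(-1) + (0.8)·(2) + 2.6 = 5.7
ŷ2 = (-0.6)·(5) + (1.5)·(4) + (0.8)·(-5) + 2.6 = 1.6
errors² = [0.81, 1.69, 0.49]
MSE = 2.9900/3 = 0.9967

0.9967


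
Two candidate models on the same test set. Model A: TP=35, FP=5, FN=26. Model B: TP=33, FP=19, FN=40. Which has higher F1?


Model A: P=35/40=0.875, R=35/61=0.5738, F1=2PR/(P+R)=2TP/(2TP+FP+FN)=70/101=0.6931
Model B: P=33/52=0.6346, R=33/73=0.4521, F1=2PR/(P+R)=2TP/(2TP+FP+FN)=66/125=0.528
0.6931 > 0.528 → Model A

Model A


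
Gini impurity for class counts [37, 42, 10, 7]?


Probabilities: [37/96, 42/96, 10/96, 7/96] ≈ [0.3854, 0.4375, 0.1042, 0.0729]
Σpᵢ² = (1369 + 1764 + 100 + 49)/96² = 3282/9216
Gini = 1 - Σpᵢ² = 1 - 3282/9216 = 0.6439

0.6439


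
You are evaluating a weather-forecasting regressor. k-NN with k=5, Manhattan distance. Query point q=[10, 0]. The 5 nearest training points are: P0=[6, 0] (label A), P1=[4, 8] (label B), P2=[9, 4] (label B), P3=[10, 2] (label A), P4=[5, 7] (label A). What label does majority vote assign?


d(q,P0) = 4  (label A)
d(q,P1) = 14  (label B)
d(q,P2) = 5  (label B)
d(q,P3) = 2  (label A)
d(q,P4) = 12  (label A)
Votes: A=3, B=2
Majority → A

A


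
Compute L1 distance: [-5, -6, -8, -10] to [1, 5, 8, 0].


d = |-5-1| + |-6-5| + |-8-8| + |-10-0|
  = 6 + 11 + 16 + 10
  = 43

43


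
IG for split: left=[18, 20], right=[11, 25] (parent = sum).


Parent = [29, 45], H_parent = 0.966
H_left = 0.998 (n=38), H_right = 0.888 (n=36)
H_children = (38/74)·0.998 + (36/74)·0.888 = 0.9445
IG = 0.966 - 0.9445 = 0.0215

0.0215


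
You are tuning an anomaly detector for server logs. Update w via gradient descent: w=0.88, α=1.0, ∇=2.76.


w_new = w - α·∇
= 0.88 - 1.0·2.76
= 0.88 - 2.76
= -1.88

-1.88


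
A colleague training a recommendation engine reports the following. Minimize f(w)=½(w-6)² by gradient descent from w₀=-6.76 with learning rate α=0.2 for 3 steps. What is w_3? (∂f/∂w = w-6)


step 1: grad = -6.76-6 = -12.76; w = -6.76 - 0.2·(-12.76) = -4.208
step 2: grad = -4.208-6 = -10.208; w = -4.208 - 0.2·(-10.208) = -2.1664
step 3: grad = -2.1664-6 = -8.1664; w = -2.1664 - 0.2·(-8.1664) = -0.53312

-0.53312


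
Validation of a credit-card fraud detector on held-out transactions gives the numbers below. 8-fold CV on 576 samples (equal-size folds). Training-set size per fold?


Fold size = 576/8 = 72
Training per fold = 576 - 72 = 504

504


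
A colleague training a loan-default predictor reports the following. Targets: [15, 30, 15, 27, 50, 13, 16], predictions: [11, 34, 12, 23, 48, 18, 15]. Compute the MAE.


Absolute errors: |15-11|=4, |30-34|=4, |15-12|=3, |27-23|=4, |50-48|=2, |13-18|=5, |16-15|=1
Sum = 23
MAE = 23/7 = 23/7

23/7


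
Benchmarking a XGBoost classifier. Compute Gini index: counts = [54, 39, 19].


Probabilities: [54/112, 39/112, 19/112] ≈ [0.4821, 0.3482, 0.1696]
Σpᵢ² = (2916 + 1521 + 361)/112² = 4798/12544
Gini = 1 - Σpᵢ² = 1 - 4798/12544 = 0.6175

0.6175


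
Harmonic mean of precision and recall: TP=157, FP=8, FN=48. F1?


Precision = 157/165 = 0.9515
Recall = 157/205 = 0.7659
F1 = 2·P·R/(P+R) = 2·TP/(2·TP+FP+FN) = 314/(314+8+48) = 314/370 = 0.8486

0.8486


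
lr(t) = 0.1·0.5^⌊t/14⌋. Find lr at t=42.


n_drops = ⌊42/14⌋ = 3
lr = 0.1·0.5^3 = 0.1·0.125 = 0.0125

0.0125


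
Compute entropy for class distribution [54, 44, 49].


Probabilities: [54/147, 44/147, 49/147] ≈ [0.3673, 0.2993, 0.3333]
H = -((54/147)·log₂(54/147) + (44/147)·log₂(44/147) + (49/147)·log₂(49/147))
  = 1.5799 bits

1.5799 bits


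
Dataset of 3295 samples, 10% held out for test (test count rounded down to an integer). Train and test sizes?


Test = ⌊3295·10/100⌋ = 329
Train = 3295 - 329 = 2966

Train: 2966, Test: 329


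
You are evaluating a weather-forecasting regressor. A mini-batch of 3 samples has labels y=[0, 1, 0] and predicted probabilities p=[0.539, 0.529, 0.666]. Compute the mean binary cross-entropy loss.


L[0] = -ln(1-0.539) = -ln(0.461) = 0.7744
L[1] = -ln(0.529) = 0.6368
L[2] = -ln(1-0.666) = -ln(0.334) = 1.0966
mean = (0.7744 + 0.6368 + 1.0966)/3 = 0.8359

0.8359


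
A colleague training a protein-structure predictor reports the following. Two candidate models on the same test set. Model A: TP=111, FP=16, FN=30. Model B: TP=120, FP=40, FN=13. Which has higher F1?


Model A: P=111/127=0.874, R=111/141=0.7872, F1=2PR/(P+R)=2TP/(2TP+FP+FN)=222/268=0.8284
Model B: P=120/160=0.75, R=120/133=0.9023, F1=2PR/(P+R)=2TP/(2TP+FP+FN)=240/293=0.8191
0.8284 > 0.8191 → Model A

Model A


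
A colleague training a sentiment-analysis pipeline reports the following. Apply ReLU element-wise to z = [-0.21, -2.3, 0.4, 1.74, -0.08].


ReLU(-0.21) = max(0, -0.21) = 0.0
ReLU(-2.3) = max(0, -2.3) = 0.0
ReLU(0.4) = max(0, 0.4) = 0.4
ReLU(1.74) = max(0, 1.74) = 1.74
ReLU(-0.08) = max(0, -0.08) = 0.0
result = [0.0, 0.0, 0.4, 1.74, 0.0]

[0.0, 0.0, 0.4, 1.74, 0.0]


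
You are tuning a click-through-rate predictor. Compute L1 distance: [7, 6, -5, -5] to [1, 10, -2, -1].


d = |7-1| + |6-10| + |-5+ 2| + |-5+ 1|
  = 6 + 4 + 3 + 4
  = 17

17


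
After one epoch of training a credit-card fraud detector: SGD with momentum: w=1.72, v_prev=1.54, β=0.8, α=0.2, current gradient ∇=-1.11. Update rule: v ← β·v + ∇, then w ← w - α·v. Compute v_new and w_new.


v_new = 0.8·1.54 - 1.11 = 1.232 - 1.11 = 0.122
w_new = 1.72 - 0.2·0.122 = 1.72 - 0.0244 = 1.6956

v_new=0.122, w_new=1.6956


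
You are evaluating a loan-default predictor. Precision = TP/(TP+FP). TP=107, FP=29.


Precision = TP/(TP+FP)
= 107/(107+29)
= 107/136 = 78.68%

78.68%


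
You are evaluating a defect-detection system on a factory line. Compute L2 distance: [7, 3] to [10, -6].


d = √((7-10)² + (3+ 6)²)
  = √(9 + 81)
  = √90 = 9.4868

9.4868


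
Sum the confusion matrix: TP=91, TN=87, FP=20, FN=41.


Total = TP + TN + FP + FN
= 91 + 87 + 20 + 41
= 239
(Predicted positive: 111, predicted negative: 128)

239


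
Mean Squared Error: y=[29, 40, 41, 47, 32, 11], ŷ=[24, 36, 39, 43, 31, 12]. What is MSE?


Squared errors: (29-24)²=25, (40-36)²=16, (41-39)²=4, (47-43)²=16, (32-31)²=1, (11-12)²=1
Sum = 63
MSE = 63/6 = 21/2

21/2


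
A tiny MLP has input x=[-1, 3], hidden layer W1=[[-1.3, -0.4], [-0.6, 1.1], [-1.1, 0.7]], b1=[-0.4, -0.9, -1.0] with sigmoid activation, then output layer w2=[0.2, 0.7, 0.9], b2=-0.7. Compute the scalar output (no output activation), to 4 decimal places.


z1[0] = (-1.3)·(-1) + (-0.4)·(3) - 0.4 = -0.3
z1[1] = (-0.6)·(-1) + (1.1)·(3) - 0.9 = 3.0
z1[2] = (-1.1)·(-1) + (0.7)·(3) - 1.0 = 2.2
h = sigmoid(z1) = [0.4256, 0.9526, 0.9002]
output = (0.2)·(0.4256) + (0.7)·(0.9526) + (0.9)·(0.9002) - 0.7 = 0.8621

0.8621


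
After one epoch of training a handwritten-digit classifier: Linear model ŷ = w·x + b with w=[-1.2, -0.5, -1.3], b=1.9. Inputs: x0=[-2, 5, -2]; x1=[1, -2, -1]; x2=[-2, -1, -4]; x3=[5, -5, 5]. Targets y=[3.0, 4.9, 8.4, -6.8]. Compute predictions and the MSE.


ŷ0 = (-1.2)·(-2) + (-0.5)·(5) + (-1.3)·(-2) + 1.9 = 4.4
ŷ1 = (-1.2)·(1) + (-0.5)·(-2) + (-1.3)·(-1) + 1.9 = 3.0
ŷ2 = (-1.2)·(-2) + (-0.5)·(-1) + (-1.3)·(-4) + 1.9 = 10.0
ŷ3 = (-1.2)·(5) + (-0.5)·(-5) + (-1.3)·(5) + 1.9 = -8.1
errors² = [1.96, 3.61, 2.56, 1.69]
MSE = 9.8200/4 = 2.455

2.455


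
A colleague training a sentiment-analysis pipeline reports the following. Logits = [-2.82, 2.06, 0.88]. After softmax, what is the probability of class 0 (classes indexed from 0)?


Exponentials: e^-2.82=0.0596, e^2.06=7.846, e^0.88=2.4109
Sum = 10.3165
Softmax = [0.0058, 0.7605, 0.2337]
p[0] = 0.0596/10.3165 = 0.0058

0.0058


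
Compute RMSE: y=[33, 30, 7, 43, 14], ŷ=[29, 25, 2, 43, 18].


MSE = 82/5 = 16.4
RMSE = √(82/5) = 4.0497

4.0497


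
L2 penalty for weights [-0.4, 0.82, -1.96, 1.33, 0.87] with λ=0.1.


‖w‖₂² = (-0.4)² + (0.82)² + (-1.96)² + (1.33)² + (0.87)²
     = 0.16 + 0.6724 + 3.8416 + 1.7689 + 0.7569
     = 7.1998
λ·‖w‖₂² = 0.1·7.1998 = 0.71998

0.71998


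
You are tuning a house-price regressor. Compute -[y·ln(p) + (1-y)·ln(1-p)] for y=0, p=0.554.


BCE = -[y·ln(p) + (1-y)·ln(1-p)]
= -0 - 1·ln(1-0.554)
= -ln(0.446) = 0.8074

0.8074


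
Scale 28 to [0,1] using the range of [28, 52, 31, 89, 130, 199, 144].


min=28, max=199
(28-28)/(199-28) = 0/171 = 0.0

0.0


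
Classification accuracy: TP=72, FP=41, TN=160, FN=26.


Accuracy = (TP+TN)/(TP+TN+FP+FN)
= (72+160)/(299)
= 232/299 = 77.59%

77.59%


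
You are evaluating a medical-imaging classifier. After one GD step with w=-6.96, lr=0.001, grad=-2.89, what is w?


w_new = w - α·∇
= -6.96 - 0.001·-2.89
= -6.96 + 0.00289
= -6.95711

-6.95711


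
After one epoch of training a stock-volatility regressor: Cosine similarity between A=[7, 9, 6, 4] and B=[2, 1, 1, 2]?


A·B = 7·2 + 9·1 + 6·1 + 4·2 = 37
‖A‖ = √182 = 13.4907, ‖B‖ = √10 = 3.1623
cos = 37/(√182·√10) = 37/√1820 = 0.8673

0.8673


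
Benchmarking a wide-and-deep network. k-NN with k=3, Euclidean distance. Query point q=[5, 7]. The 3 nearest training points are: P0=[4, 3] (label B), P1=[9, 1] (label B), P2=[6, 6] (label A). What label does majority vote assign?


d(q,P0) = 4.1231  (label B)
d(q,P1) = 7.2111  (label B)
d(q,P2) = 1.4142  (label A)
Votes: A=1, B=2
Majority → B

B


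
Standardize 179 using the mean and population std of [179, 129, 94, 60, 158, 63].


μ = 113.8333, σ = 45.2821
z = (179 - 113.8333)/45.2821 = 1.4391

1.4391


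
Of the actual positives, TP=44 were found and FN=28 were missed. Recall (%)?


Recall = TP/(TP+FN)
= 44/(44+28)
= 44/72 = 61.11%

61.11%


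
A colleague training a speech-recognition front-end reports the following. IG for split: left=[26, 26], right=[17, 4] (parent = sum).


Parent = [43, 30], H_parent = 0.977
H_left = 1 (n=52), H_right = 0.7025 (n=21)
H_children = (52/73)·1 + (21/73)·0.7025 = 0.9144
IG = 0.977 - 0.9144 = 0.0626

0.0626


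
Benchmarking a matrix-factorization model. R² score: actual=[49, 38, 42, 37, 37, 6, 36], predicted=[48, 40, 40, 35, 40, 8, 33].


ȳ = 35
SS_res = Σ(y-ŷ)² = 35
SS_tot = Σ(y-ȳ)² = 1104
R² = 1 - SS_res/SS_tot = 1 - 0.0317 = 0.9683

0.9683


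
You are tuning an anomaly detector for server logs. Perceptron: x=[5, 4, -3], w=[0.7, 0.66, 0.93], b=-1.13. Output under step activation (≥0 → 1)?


z = (5)·(0.7) + (4)·(0.66) + (-3)·(0.93) - 1.13
  = 2.22
step(z) = 1 (z≥0)

1


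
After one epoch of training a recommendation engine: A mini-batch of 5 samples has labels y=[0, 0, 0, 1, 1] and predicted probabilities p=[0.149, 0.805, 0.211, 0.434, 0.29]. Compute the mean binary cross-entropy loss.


L[0] = -ln(1-0.149) = -ln(0.851) = 0.1613
L[1] = -ln(1-0.805) = -ln(0.195) = 1.6348
L[2] = -ln(1-0.211) = -ln(0.789) = 0.237
L[3] = -ln(0.434) = 0.8347
L[4] = -ln(0.29) = 1.2379
mean = (0.1613 + 1.6348 + 0.237 + 0.8347 + 1.2379)/5 = 0.8211

0.8211
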